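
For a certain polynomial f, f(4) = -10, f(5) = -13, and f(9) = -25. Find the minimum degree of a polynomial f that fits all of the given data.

Divided differences on the nodes 4, 5, 9:
  order 0: -10  -13  -25
  order 1: -3  -3
  order 2: 0
The order-1 divided differences are all -3 (nonzero) and every higher order vanishes, so the data lies on a polynomial of degree exactly 1.

1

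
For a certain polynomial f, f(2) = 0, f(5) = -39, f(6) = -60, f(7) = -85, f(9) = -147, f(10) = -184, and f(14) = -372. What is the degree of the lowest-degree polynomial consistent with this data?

2

Divided differences on the nodes 2, 5, 6, 7, 9, 10, 14:
  order 0: 0  -39  -60  -85  -147  -184  -372
  order 1: -13  -21  -25  -31  -37  -47
  order 2: -2  -2  -2  -2  -2
  order 3: 0  0  0  0
  order 4: 0  0  0
  order 5: 0  0
  order 6: 0
The order-2 divided differences are all -2 (nonzero) and every higher order vanishes, so the data lies on a polynomial of degree exactly 2.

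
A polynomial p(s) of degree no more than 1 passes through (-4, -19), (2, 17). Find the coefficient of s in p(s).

Write p(s) = as + b. Substituting each data point gives a linear system:
  -4a + b = -19
  2a + b = 17
Solving the system yields a = 6, b = 5.
So p(s) = 6s + 5.
The leading coefficient is 6.

6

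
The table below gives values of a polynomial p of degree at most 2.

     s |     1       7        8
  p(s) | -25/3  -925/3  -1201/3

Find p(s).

Write p(s) = as^2 + bs + c. Substituting each data point gives a linear system:
  a + b + c = -25/3
  49a + 7b + c = -925/3
  64a + 8b + c = -1201/3
Solving the system yields a = -6, b = -2, c = -1/3.
So p(s) = -6s² - 2s - 1/3.
Check: p(8) = -1201/3. ✓

p(s) = -6s^2 - 2s - 1/3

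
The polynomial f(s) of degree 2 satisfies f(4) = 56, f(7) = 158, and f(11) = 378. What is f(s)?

Using the Lagrange interpolation formula with nodes 4, 7, 11:
  L_0(s) = (s - 7)(s - 11) / 21
  L_1(s) = (s - 4)(s - 11) / -12
  L_2(s) = (s - 4)(s - 7) / 28
Then f(s) = 56·L_0(s) + 158·L_1(s) + 378·L_2(s).
Expanding and collecting terms gives f(s) = 3s^2 + s + 4.
Check: f(7) = 158. ✓

f(s) = 3s^2 + s + 4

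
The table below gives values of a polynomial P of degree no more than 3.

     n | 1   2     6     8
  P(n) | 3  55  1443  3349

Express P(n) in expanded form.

Write P(n) = an^3 + bn^2 + cn + d. Substituting each data point gives a linear system:
  a + b + c + d = 3
  8a + 4b + 2c + d = 55
  216a + 36b + 6c + d = 1443
  512a + 64b + 8c + d = 3349
Solving the system yields a = 6, b = 5, c = -5, d = -3.
So P(n) = 6n^3 + 5n^2 - 5n - 3.
Check: P(1) = 3. ✓

P(n) = 6n^3 + 5n^2 - 5n - 3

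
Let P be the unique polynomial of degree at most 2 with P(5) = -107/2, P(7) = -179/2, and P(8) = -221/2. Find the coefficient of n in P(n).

Write P(n) = an^2 + bn + c. Substituting each data point gives a linear system:
  25a + 5b + c = -107/2
  49a + 7b + c = -179/2
  64a + 8b + c = -221/2
Solving the system yields a = -1, b = -6, c = 3/2.
So P(n) = -n^2 - 6n + 3/2.
The coefficient of n is -6.

-6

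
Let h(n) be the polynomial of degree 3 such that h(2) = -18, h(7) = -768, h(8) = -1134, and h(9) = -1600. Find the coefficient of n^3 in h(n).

-2

Write h(n) = an^3 + bn^2 + cn + d. Substituting each data point gives a linear system:
  8a + 4b + 2c + d = -18
  343a + 49b + 7c + d = -768
  512a + 64b + 8c + d = -1134
  729a + 81b + 9c + d = -1600
Solving the system yields a = -2, b = -2, c = 2, d = 2.
So h(n) = -2n^3 - 2n^2 + 2n + 2.
The leading coefficient is -2.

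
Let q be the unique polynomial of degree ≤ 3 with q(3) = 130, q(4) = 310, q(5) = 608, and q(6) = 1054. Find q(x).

q(x) = 5x^3 - x^2 + 2x - 2

Using the Lagrange interpolation formula with nodes 3, 4, 5, 6:
  L_0(x) = (x - 4)(x - 5)(x - 6) / -6
  L_1(x) = (x - 3)(x - 5)(x - 6) / 2
  L_2(x) = (x - 3)(x - 4)(x - 6) / -2
  L_3(x) = (x - 3)(x - 4)(x - 5) / 6
Then q(x) = 130·L_0(x) + 310·L_1(x) + 608·L_2(x) + 1054·L_3(x).
Expanding and collecting terms gives q(x) = 5x^3 - x^2 + 2x - 2.
Check: q(6) = 1054. ✓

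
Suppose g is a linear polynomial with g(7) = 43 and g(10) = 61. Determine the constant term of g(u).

Write g(u) = au + b. Substituting each data point gives a linear system:
  7a + b = 43
  10a + b = 61
Solving the system yields a = 6, b = 1.
So g(u) = 6u + 1.
The constant term is 1.

1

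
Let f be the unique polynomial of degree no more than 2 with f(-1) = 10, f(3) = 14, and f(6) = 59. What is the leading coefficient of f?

Write f(x) = ax^2 + bx + c. Substituting each data point gives a linear system:
  a - b + c = 10
  9a + 3b + c = 14
  36a + 6b + c = 59
Solving the system yields a = 2, b = -3, c = 5.
So f(x) = 2x^2 - 3x + 5.
The leading coefficient is 2.

2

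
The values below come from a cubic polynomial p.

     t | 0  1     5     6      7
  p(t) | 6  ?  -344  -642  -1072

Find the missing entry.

The 4 known points determine the degree-3 polynomial uniquely.
Write p(t) = at^3 + bt^2 + ct + d. Substituting each data point gives a linear system:
  d = 6
  125a + 25b + 5c + d = -344
  216a + 36b + 6c + d = -642
  343a + 49b + 7c + d = -1072
Solving the system yields a = -4, b = 6, c = 0, d = 6.
So p(t) = -4t³ + 6t² + 6.
Then p(1) = 8.

8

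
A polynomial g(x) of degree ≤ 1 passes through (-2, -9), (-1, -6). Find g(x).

Write g(x) = ax + b. Substituting each data point gives a linear system:
  -2a + b = -9
  -a + b = -6
Solving the system yields a = 3, b = -3.
So g(x) = 3x - 3.
Check: g(-1) = -6. ✓

g(x) = 3x - 3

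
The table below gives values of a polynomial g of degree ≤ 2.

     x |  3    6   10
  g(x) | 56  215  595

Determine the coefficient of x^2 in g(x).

6

Write g(x) = ax^2 + bx + c. Substituting each data point gives a linear system:
  9a + 3b + c = 56
  36a + 6b + c = 215
  100a + 10b + c = 595
Solving the system yields a = 6, b = -1, c = 5.
So g(x) = 6x² - x + 5.
The leading coefficient is 6.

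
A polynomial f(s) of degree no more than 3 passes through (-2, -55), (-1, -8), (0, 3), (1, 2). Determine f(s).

Write f(s) = as^3 + bs^2 + cs + d. Substituting each data point gives a linear system:
  -8a + 4b - 2c + d = -55
  -a + b - c + d = -8
  d = 3
  a + b + c + d = 2
Solving the system yields a = 4, b = -6, c = 1, d = 3.
So f(s) = 4s^3 - 6s^2 + s + 3.
Check: f(-2) = -55. ✓

f(s) = 4s^3 - 6s^2 + s + 3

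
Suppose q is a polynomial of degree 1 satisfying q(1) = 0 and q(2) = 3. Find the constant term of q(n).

Write q(n) = an + b. Substituting each data point gives a linear system:
  a + b = 0
  2a + b = 3
Solving the system yields a = 3, b = -3.
So q(n) = 3n - 3.
The constant term is -3.

-3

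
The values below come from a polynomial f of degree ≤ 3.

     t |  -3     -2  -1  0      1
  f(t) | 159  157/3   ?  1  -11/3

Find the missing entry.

The 4 known points determine the degree-3 polynomial uniquely.
Write f(t) = at^3 + bt^2 + ct + d. Substituting each data point gives a linear system:
  -27a + 9b - 3c + d = 159
  -8a + 4b - 2c + d = 157/3
  d = 1
  a + b + c + d = -11/3
Solving the system yields a = -5, b = 2, c = -5/3, d = 1.
So f(t) = -5t³ + 2t² - (5/3)t + 1.
Then f(-1) = 29/3.

29/3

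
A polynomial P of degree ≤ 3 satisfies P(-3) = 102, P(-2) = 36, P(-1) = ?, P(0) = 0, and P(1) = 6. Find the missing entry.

On equispaced nodes a degree-3 polynomial has vanishing fourth forward difference, so
  P(-3) - 4·P(-2) + 6·P(-1) - 4·P(0) + P(1) = 0.
Substituting the known values and solving for P(-1):
  6·P(-1) = 36
  P(-1) = 6.

6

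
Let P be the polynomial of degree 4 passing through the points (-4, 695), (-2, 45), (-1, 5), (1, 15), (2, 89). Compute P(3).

345

Write P(t) = at^4 + bt^3 + ct^2 + dt + e. Substituting each data point gives a linear system:
  256a - 64b + 16c - 4d + e = 695
  16a - 8b + 4c - 2d + e = 45
  a - b + c - d + e = 5
  a + b + c + d + e = 15
  16a + 8b + 4c + 2d + e = 89
Solving the system yields a = 3, b = 2, c = 4, d = 3, e = 3.
So P(t) = 3t⁴ + 2t³ + 4t² + 3t + 3.
Then P(3) = 345.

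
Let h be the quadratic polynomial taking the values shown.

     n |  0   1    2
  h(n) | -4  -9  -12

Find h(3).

-13

Write h(n) = an^2 + bn + c. Substituting each data point gives a linear system:
  c = -4
  a + b + c = -9
  4a + 2b + c = -12
Solving the system yields a = 1, b = -6, c = -4.
So h(n) = n^2 - 6n - 4.
Then h(3) = -13.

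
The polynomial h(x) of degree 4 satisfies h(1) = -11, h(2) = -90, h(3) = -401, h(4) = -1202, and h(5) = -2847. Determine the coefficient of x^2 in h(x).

Write h(x) = ax^4 + bx^3 + cx^2 + dx + e. Substituting each data point gives a linear system:
  a + b + c + d + e = -11
  16a + 8b + 4c + 2d + e = -90
  81a + 27b + 9c + 3d + e = -401
  256a + 64b + 16c + 4d + e = -1202
  625a + 125b + 25c + 5d + e = -2847
Solving the system yields a = -4, b = -3, c = 2, d = -4, e = -2.
So h(x) = -4x⁴ - 3x³ + 2x² - 4x - 2.
The coefficient of x^2 is 2.

2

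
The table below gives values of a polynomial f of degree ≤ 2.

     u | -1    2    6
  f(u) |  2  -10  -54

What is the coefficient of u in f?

Write f(u) = au^2 + bu + c. Substituting each data point gives a linear system:
  a - b + c = 2
  4a + 2b + c = -10
  36a + 6b + c = -54
Solving the system yields a = -1, b = -3, c = 0.
So f(u) = -u² - 3u.
The coefficient of u is -3.

-3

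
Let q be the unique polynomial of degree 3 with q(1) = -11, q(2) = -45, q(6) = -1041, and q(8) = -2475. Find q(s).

q(s) = -5s^3 + 2s^2 - 5s - 3

Write q(s) = as^3 + bs^2 + cs + d. Substituting each data point gives a linear system:
  a + b + c + d = -11
  8a + 4b + 2c + d = -45
  216a + 36b + 6c + d = -1041
  512a + 64b + 8c + d = -2475
Solving the system yields a = -5, b = 2, c = -5, d = -3.
So q(s) = -5s³ + 2s² - 5s - 3.
Check: q(8) = -2475. ✓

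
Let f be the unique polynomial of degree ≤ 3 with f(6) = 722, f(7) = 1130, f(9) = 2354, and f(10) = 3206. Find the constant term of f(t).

Write f(t) = at^3 + bt^2 + ct + d. Substituting each data point gives a linear system:
  216a + 36b + 6c + d = 722
  343a + 49b + 7c + d = 1130
  729a + 81b + 9c + d = 2354
  1000a + 100b + 10c + d = 3206
Solving the system yields a = 3, b = 2, c = 1, d = -4.
So f(t) = 3t^3 + 2t^2 + t - 4.
The constant term is -4.

-4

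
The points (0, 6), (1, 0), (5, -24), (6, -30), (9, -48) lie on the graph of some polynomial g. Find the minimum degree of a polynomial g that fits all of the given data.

Divided differences on the nodes 0, 1, 5, 6, 9:
  order 0: 6  0  -24  -30  -48
  order 1: -6  -6  -6  -6
  order 2: 0  0  0
  order 3: 0  0
  order 4: 0
The order-1 divided differences are all -6 (nonzero) and every higher order vanishes, so the data lies on a polynomial of degree exactly 1.

1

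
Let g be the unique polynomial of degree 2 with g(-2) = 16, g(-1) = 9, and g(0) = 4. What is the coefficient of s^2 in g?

1

Write g(s) = as^2 + bs + c. Substituting each data point gives a linear system:
  4a - 2b + c = 16
  a - b + c = 9
  c = 4
Solving the system yields a = 1, b = -4, c = 4.
So g(s) = s^2 - 4s + 4.
The leading coefficient is 1.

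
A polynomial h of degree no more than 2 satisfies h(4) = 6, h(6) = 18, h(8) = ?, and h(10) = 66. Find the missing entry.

On equispaced nodes a degree-2 polynomial has vanishing third forward difference, so
  - h(4) + 3·h(6) - 3·h(8) + h(10) = 0.
Substituting the known values and solving for h(8):
  -3·h(8) = -114
  h(8) = 38.

38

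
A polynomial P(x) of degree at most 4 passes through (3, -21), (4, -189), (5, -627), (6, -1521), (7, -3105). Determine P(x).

P(x) = -2x^4 + 5x^3 - x^2 + 4x + 3

Using the Lagrange interpolation formula with nodes 3, 4, 5, 6, 7:
  L_0(x) = (x - 4)(x - 5)(x - 6)(x - 7) / 24
  L_1(x) = (x - 3)(x - 5)(x - 6)(x - 7) / -6
  L_2(x) = (x - 3)(x - 4)(x - 6)(x - 7) / 4
  L_3(x) = (x - 3)(x - 4)(x - 5)(x - 7) / -6
  L_4(x) = (x - 3)(x - 4)(x - 5)(x - 6) / 24
Then P(x) = -21·L_0(x) - 189·L_1(x) - 627·L_2(x) - 1521·L_3(x) - 3105·L_4(x).
Expanding and collecting terms gives P(x) = -2x⁴ + 5x³ - x² + 4x + 3.
Check: P(3) = -21. ✓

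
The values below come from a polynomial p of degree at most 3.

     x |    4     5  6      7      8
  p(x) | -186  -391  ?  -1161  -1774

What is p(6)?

On equispaced nodes a degree-3 polynomial has vanishing fourth forward difference, so
  p(4) - 4·p(5) + 6·p(6) - 4·p(7) + p(8) = 0.
Substituting the known values and solving for p(6):
  6·p(6) = -4248
  p(6) = -708.

-708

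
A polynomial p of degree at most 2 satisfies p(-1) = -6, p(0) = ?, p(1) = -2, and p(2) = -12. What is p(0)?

On equispaced nodes a degree-2 polynomial has vanishing third forward difference, so
  - p(-1) + 3·p(0) - 3·p(1) + p(2) = 0.
Substituting the known values and solving for p(0):
  3·p(0) = 0
  p(0) = 0.

0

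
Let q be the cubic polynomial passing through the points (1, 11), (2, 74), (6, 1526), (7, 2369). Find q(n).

q(n) = 6n^3 + 6n^2 + 3n - 4

Using the Lagrange interpolation formula with nodes 1, 2, 6, 7:
  L_0(n) = (n - 2)(n - 6)(n - 7) / -30
  L_1(n) = (n - 1)(n - 6)(n - 7) / 20
  L_2(n) = (n - 1)(n - 2)(n - 7) / -20
  L_3(n) = (n - 1)(n - 2)(n - 6) / 30
Then q(n) = 11·L_0(n) + 74·L_1(n) + 1526·L_2(n) + 2369·L_3(n).
Expanding and collecting terms gives q(n) = 6n³ + 6n² + 3n - 4.
Check: q(7) = 2369. ✓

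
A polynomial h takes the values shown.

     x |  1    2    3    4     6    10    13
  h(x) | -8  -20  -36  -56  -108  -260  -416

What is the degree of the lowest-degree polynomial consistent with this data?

Divided differences on the nodes 1, 2, 3, 4, 6, 10, 13:
  order 0: -8  -20  -36  -56  -108  -260  -416
  order 1: -12  -16  -20  -26  -38  -52
  order 2: -2  -2  -2  -2  -2
  order 3: 0  0  0  0
  order 4: 0  0  0
  order 5: 0  0
  order 6: 0
The order-2 divided differences are all -2 (nonzero) and every higher order vanishes, so the data lies on a polynomial of degree exactly 2.

2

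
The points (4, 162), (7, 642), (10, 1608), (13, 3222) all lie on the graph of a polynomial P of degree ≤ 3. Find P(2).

Forward differences of the values at x = 4, 7, 10, 13:
  P  : 162  642  1608  3222
  Δ  : 480  966  1614
  Δ^2: 486  648
  Δ^3: 162
The third differences are constant, confirming degree 3.
Interpolating (Newton forward form) and evaluating at x = 2 gives P(2) = 32.

32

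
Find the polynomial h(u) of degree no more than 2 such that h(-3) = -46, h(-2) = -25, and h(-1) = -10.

Using the Lagrange interpolation formula with nodes -3, -2, -1:
  L_0(u) = (u + 2)(u + 1) / 2
  L_1(u) = (u + 3)(u + 1) / -1
  L_2(u) = (u + 3)(u + 2) / 2
Then h(u) = -46·L_0(u) - 25·L_1(u) - 10·L_2(u).
Expanding and collecting terms gives h(u) = -3u^2 + 6u - 1.
Check: h(-1) = -10. ✓

h(u) = -3u^2 + 6u - 1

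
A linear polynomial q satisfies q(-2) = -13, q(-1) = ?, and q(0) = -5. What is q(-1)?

On equispaced nodes a degree-1 polynomial has vanishing second forward difference, so
  q(-2) - 2·q(-1) + q(0) = 0.
Substituting the known values and solving for q(-1):
  -2·q(-1) = 18
  q(-1) = -9.

-9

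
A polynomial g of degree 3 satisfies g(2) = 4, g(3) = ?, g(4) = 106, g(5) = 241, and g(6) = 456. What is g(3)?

33

The 4 known points determine the degree-3 polynomial uniquely.
Write g(s) = as^3 + bs^2 + cs + d. Substituting each data point gives a linear system:
  8a + 4b + 2c + d = 4
  64a + 16b + 4c + d = 106
  125a + 25b + 5c + d = 241
  216a + 36b + 6c + d = 456
Solving the system yields a = 3, b = -5, c = -3, d = 6.
So g(s) = 3s³ - 5s² - 3s + 6.
Then g(3) = 33.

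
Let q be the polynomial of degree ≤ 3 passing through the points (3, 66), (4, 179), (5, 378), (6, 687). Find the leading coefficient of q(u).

Write q(u) = au^3 + bu^2 + cu + d. Substituting each data point gives a linear system:
  27a + 9b + 3c + d = 66
  64a + 16b + 4c + d = 179
  125a + 25b + 5c + d = 378
  216a + 36b + 6c + d = 687
Solving the system yields a = 4, b = -5, c = 0, d = 3.
So q(u) = 4u^3 - 5u^2 + 3.
The leading coefficient is 4.

4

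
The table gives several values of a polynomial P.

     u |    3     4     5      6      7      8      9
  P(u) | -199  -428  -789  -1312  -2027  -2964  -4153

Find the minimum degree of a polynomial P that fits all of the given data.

3

Forward differences of the values at u = 3, 4, 5, 6, 7, 8, 9:
  P  : -199  -428  -789  -1312  -2027  -2964  -4153
  Δ  : -229  -361  -523  -715  -937  -1189
  Δ^2: -132  -162  -192  -222  -252
  Δ^3: -30  -30  -30  -30
  Δ^4: 0  0  0
  Δ^5: 0  0
  Δ^6: 0
The third differences are constant (-30) and nonzero, while all higher differences vanish, so the minimal degree is 3.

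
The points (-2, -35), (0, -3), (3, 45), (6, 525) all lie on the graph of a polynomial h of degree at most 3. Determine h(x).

h(x) = 3x^3 - 3x^2 - 2x - 3

Using the Lagrange interpolation formula with nodes -2, 0, 3, 6:
  L_0(x) = x(x - 3)(x - 6) / -80
  L_1(x) = (x + 2)(x - 3)(x - 6) / 36
  L_2(x) = (x + 2)x(x - 6) / -45
  L_3(x) = (x + 2)x(x - 3) / 144
Then h(x) = -35·L_0(x) - 3·L_1(x) + 45·L_2(x) + 525·L_3(x).
Expanding and collecting terms gives h(x) = 3x^3 - 3x^2 - 2x - 3.
Check: h(-2) = -35. ✓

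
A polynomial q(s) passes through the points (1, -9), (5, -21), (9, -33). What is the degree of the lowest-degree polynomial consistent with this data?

1

Divided differences on the nodes 1, 5, 9:
  order 0: -9  -21  -33
  order 1: -3  -3
  order 2: 0
The order-1 divided differences are all -3 (nonzero) and every higher order vanishes, so the data lies on a polynomial of degree exactly 1.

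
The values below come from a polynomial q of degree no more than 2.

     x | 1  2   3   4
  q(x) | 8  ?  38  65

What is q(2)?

The 3 known points determine the degree-2 polynomial uniquely.
Write q(x) = ax^2 + bx + c. Substituting each data point gives a linear system:
  a + b + c = 8
  9a + 3b + c = 38
  16a + 4b + c = 65
Solving the system yields a = 4, b = -1, c = 5.
So q(x) = 4x^2 - x + 5.
Then q(2) = 19.

19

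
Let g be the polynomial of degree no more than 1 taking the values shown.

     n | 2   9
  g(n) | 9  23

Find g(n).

Write g(n) = an + b. Substituting each data point gives a linear system:
  2a + b = 9
  9a + b = 23
Solving the system yields a = 2, b = 5.
So g(n) = 2n + 5.
Check: g(9) = 23. ✓

g(n) = 2n + 5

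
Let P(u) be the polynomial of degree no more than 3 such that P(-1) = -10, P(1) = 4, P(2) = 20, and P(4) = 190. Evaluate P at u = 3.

Using the Lagrange interpolation formula with nodes -1, 1, 2, 4:
  L_0(u) = (u - 1)(u - 2)(u - 4) / -30
  L_1(u) = (u + 1)(u - 2)(u - 4) / 6
  L_2(u) = (u + 1)(u - 1)(u - 4) / -6
  L_3(u) = (u + 1)(u - 1)(u - 2) / 30
Then P(u) = -10·L_0(u) + 4·L_1(u) + 20·L_2(u) + 190·L_3(u).
Expanding and collecting terms gives P(u) = 4u³ - 5u² + 3u + 2.
Evaluating at u = 3: P(3) = 74.

74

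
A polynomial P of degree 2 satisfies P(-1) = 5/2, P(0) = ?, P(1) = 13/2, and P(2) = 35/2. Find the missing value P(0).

3/2

On equispaced nodes a degree-2 polynomial has vanishing third forward difference, so
  - P(-1) + 3·P(0) - 3·P(1) + P(2) = 0.
Substituting the known values and solving for P(0):
  3·P(0) = 9/2
  P(0) = 3/2.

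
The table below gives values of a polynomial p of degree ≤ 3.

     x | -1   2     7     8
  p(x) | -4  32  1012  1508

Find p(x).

Using the Lagrange interpolation formula with nodes -1, 2, 7, 8:
  L_0(x) = (x - 2)(x - 7)(x - 8) / -216
  L_1(x) = (x + 1)(x - 7)(x - 8) / 90
  L_2(x) = (x + 1)(x - 2)(x - 8) / -40
  L_3(x) = (x + 1)(x - 2)(x - 7) / 54
Then p(x) = -4·L_0(x) + 32·L_1(x) + 1012·L_2(x) + 1508·L_3(x).
Expanding and collecting terms gives p(x) = 3x^3 - x^2 + 4x + 4.
Check: p(8) = 1508. ✓

p(x) = 3x^3 - x^2 + 4x + 4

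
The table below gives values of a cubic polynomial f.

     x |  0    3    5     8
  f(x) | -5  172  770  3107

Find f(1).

Write f(x) = ax^3 + bx^2 + cx + d. Substituting each data point gives a linear system:
  d = -5
  27a + 9b + 3c + d = 172
  125a + 25b + 5c + d = 770
  512a + 64b + 8c + d = 3107
Solving the system yields a = 6, b = 0, c = 5, d = -5.
So f(x) = 6x^3 + 5x - 5.
Then f(1) = 6.

6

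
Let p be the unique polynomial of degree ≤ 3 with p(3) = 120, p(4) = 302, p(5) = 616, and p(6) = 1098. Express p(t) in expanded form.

Write p(t) = at^3 + bt^2 + ct + d. Substituting each data point gives a linear system:
  27a + 9b + 3c + d = 120
  64a + 16b + 4c + d = 302
  125a + 25b + 5c + d = 616
  216a + 36b + 6c + d = 1098
Solving the system yields a = 6, b = -6, c = 2, d = 6.
So p(t) = 6t^3 - 6t^2 + 2t + 6.
Check: p(4) = 302. ✓

p(t) = 6t^3 - 6t^2 + 2t + 6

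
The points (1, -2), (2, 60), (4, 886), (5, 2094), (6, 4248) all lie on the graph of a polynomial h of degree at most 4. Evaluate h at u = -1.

Write h(u) = au^4 + bu^3 + cu^2 + du + e. Substituting each data point gives a linear system:
  a + b + c + d + e = -2
  16a + 8b + 4c + 2d + e = 60
  256a + 64b + 16c + 4d + e = 886
  625a + 125b + 25c + 5d + e = 2094
  1296a + 216b + 36c + 6d + e = 4248
Solving the system yields a = 3, b = 1, c = 5, d = -5, e = -6.
So h(u) = 3u^4 + u^3 + 5u^2 - 5u - 6.
Then h(-1) = 6.

6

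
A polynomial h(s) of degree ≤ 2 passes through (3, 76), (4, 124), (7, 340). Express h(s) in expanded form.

h(s) = 6s^2 + 6s + 4

Using the Lagrange interpolation formula with nodes 3, 4, 7:
  L_0(s) = (s - 4)(s - 7) / 4
  L_1(s) = (s - 3)(s - 7) / -3
  L_2(s) = (s - 3)(s - 4) / 12
Then h(s) = 76·L_0(s) + 124·L_1(s) + 340·L_2(s).
Expanding and collecting terms gives h(s) = 6s^2 + 6s + 4.
Check: h(3) = 76. ✓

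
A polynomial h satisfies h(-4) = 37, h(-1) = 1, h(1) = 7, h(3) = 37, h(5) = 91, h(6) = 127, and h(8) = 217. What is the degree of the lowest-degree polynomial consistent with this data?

2

Divided differences on the nodes -4, -1, 1, 3, 5, 6, 8:
  order 0: 37  1  7  37  91  127  217
  order 1: -12  3  15  27  36  45
  order 2: 3  3  3  3  3
  order 3: 0  0  0  0
  order 4: 0  0  0
  order 5: 0  0
  order 6: 0
The order-2 divided differences are all 3 (nonzero) and every higher order vanishes, so the data lies on a polynomial of degree exactly 2.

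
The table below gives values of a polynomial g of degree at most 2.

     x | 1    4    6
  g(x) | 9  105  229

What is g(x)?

g(x) = 6x^2 + 2x + 1

Using the Lagrange interpolation formula with nodes 1, 4, 6:
  L_0(x) = (x - 4)(x - 6) / 15
  L_1(x) = (x - 1)(x - 6) / -6
  L_2(x) = (x - 1)(x - 4) / 10
Then g(x) = 9·L_0(x) + 105·L_1(x) + 229·L_2(x).
Expanding and collecting terms gives g(x) = 6x^2 + 2x + 1.
Check: g(4) = 105. ✓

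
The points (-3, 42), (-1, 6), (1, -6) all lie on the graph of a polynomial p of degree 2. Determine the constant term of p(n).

Write p(n) = an^2 + bn + c. Substituting each data point gives a linear system:
  9a - 3b + c = 42
  a - b + c = 6
  a + b + c = -6
Solving the system yields a = 3, b = -6, c = -3.
So p(n) = 3n^2 - 6n - 3.
The constant term is -3.

-3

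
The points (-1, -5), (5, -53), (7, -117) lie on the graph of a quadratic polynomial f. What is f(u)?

f(u) = -3u^2 + 4u + 2

Write f(u) = au^2 + bu + c. Substituting each data point gives a linear system:
  a - b + c = -5
  25a + 5b + c = -53
  49a + 7b + c = -117
Solving the system yields a = -3, b = 4, c = 2.
So f(u) = -3u² + 4u + 2.
Check: f(7) = -117. ✓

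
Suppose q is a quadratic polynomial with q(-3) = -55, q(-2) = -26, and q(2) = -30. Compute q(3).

-61

Using the Lagrange interpolation formula with nodes -3, -2, 2:
  L_0(u) = (u + 2)(u - 2) / 5
  L_1(u) = (u + 3)(u - 2) / -4
  L_2(u) = (u + 3)(u + 2) / 20
Then q(u) = -55·L_0(u) - 26·L_1(u) - 30·L_2(u).
Expanding and collecting terms gives q(u) = -6u² - u - 4.
Evaluating at u = 3: q(3) = -61.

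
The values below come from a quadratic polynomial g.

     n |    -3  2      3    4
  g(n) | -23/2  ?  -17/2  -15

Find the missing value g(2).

The 3 known points determine the degree-2 polynomial uniquely.
Write g(n) = an^2 + bn + c. Substituting each data point gives a linear system:
  9a - 3b + c = -23/2
  9a + 3b + c = -17/2
  16a + 4b + c = -15
Solving the system yields a = -1, b = 1/2, c = -1.
So g(n) = -n² + (1/2)n - 1.
Then g(2) = -4.

-4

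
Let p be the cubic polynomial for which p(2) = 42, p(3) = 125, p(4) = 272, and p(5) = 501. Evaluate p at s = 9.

2597

Write p(s) = as^3 + bs^2 + cs + d. Substituting each data point gives a linear system:
  8a + 4b + 2c + d = 42
  27a + 9b + 3c + d = 125
  64a + 16b + 4c + d = 272
  125a + 25b + 5c + d = 501
Solving the system yields a = 3, b = 5, c = 1, d = -4.
So p(s) = 3s^3 + 5s^2 + s - 4.
Then p(9) = 2597.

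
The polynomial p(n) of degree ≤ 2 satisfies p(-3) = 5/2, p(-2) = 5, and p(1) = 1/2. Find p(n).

p(n) = -n^2 - (5/2)n + 4

Write p(n) = an^2 + bn + c. Substituting each data point gives a linear system:
  9a - 3b + c = 5/2
  4a - 2b + c = 5
  a + b + c = 1/2
Solving the system yields a = -1, b = -5/2, c = 4.
So p(n) = -n² - (5/2)n + 4.
Check: p(1) = 1/2. ✓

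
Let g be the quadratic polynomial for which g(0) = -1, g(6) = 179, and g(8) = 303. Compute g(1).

Write g(x) = ax^2 + bx + c. Substituting each data point gives a linear system:
  c = -1
  36a + 6b + c = 179
  64a + 8b + c = 303
Solving the system yields a = 4, b = 6, c = -1.
So g(x) = 4x² + 6x - 1.
Then g(1) = 9.

9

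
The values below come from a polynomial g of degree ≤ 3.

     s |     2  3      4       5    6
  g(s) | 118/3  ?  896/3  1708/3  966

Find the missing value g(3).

On equispaced nodes a degree-3 polynomial has vanishing fourth forward difference, so
  g(2) - 4·g(3) + 6·g(4) - 4·g(5) + g(6) = 0.
Substituting the known values and solving for g(3):
  -4·g(3) = -520
  g(3) = 130.

130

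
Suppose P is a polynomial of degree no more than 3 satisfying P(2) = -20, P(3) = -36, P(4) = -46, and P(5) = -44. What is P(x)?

P(x) = x^3 - 6x^2 - 5x + 6

Using the Lagrange interpolation formula with nodes 2, 3, 4, 5:
  L_0(x) = (x - 3)(x - 4)(x - 5) / -6
  L_1(x) = (x - 2)(x - 4)(x - 5) / 2
  L_2(x) = (x - 2)(x - 3)(x - 5) / -2
  L_3(x) = (x - 2)(x - 3)(x - 4) / 6
Then P(x) = -20·L_0(x) - 36·L_1(x) - 46·L_2(x) - 44·L_3(x).
Expanding and collecting terms gives P(x) = x^3 - 6x^2 - 5x + 6.
Check: P(3) = -36. ✓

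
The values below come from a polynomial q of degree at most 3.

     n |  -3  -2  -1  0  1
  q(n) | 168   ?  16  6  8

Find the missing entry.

The 4 known points determine the degree-3 polynomial uniquely.
Write q(n) = an^3 + bn^2 + cn + d. Substituting each data point gives a linear system:
  -27a + 9b - 3c + d = 168
  -a + b - c + d = 16
  d = 6
  a + b + c + d = 8
Solving the system yields a = -4, b = 6, c = 0, d = 6.
So q(n) = -4n^3 + 6n^2 + 6.
Then q(-2) = 62.

62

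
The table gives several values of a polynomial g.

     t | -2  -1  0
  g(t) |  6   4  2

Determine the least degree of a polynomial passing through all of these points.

Forward differences of the values at t = -2, -1, 0:
  g  : 6  4  2
  Δ  : -2  -2
  Δ^2: 0
The first differences are constant (-2) and nonzero, while all higher differences vanish, so the minimal degree is 1.

1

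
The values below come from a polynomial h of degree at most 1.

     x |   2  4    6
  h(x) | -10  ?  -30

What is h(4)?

On equispaced nodes a degree-1 polynomial has vanishing second forward difference, so
  h(2) - 2·h(4) + h(6) = 0.
Substituting the known values and solving for h(4):
  -2·h(4) = 40
  h(4) = -20.

-20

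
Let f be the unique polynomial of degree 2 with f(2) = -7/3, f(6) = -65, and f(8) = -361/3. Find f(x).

f(x) = -2x^2 + (1/3)x + 5

Write f(x) = ax^2 + bx + c. Substituting each data point gives a linear system:
  4a + 2b + c = -7/3
  36a + 6b + c = -65
  64a + 8b + c = -361/3
Solving the system yields a = -2, b = 1/3, c = 5.
So f(x) = -2x² + (1/3)x + 5.
Check: f(8) = -361/3. ✓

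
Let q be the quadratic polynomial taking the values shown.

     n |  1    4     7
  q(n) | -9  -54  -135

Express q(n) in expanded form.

Using the Lagrange interpolation formula with nodes 1, 4, 7:
  L_0(n) = (n - 4)(n - 7) / 18
  L_1(n) = (n - 1)(n - 7) / -9
  L_2(n) = (n - 1)(n - 4) / 18
Then q(n) = -9·L_0(n) - 54·L_1(n) - 135·L_2(n).
Expanding and collecting terms gives q(n) = -2n^2 - 5n - 2.
Check: q(4) = -54. ✓

q(n) = -2n^2 - 5n - 2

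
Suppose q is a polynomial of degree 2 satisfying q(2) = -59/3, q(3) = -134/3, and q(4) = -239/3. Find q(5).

-374/3

Using the Lagrange interpolation formula with nodes 2, 3, 4:
  L_0(n) = (n - 3)(n - 4) / 2
  L_1(n) = (n - 2)(n - 4) / -1
  L_2(n) = (n - 2)(n - 3) / 2
Then q(n) = -59/3·L_0(n) - 134/3·L_1(n) - 239/3·L_2(n).
Expanding and collecting terms gives q(n) = -5n^2 + 1/3.
Evaluating at n = 5: q(5) = -374/3.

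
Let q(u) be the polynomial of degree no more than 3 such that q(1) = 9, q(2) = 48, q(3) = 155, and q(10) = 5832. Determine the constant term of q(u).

2

Write q(u) = au^3 + bu^2 + cu + d. Substituting each data point gives a linear system:
  a + b + c + d = 9
  8a + 4b + 2c + d = 48
  27a + 9b + 3c + d = 155
  1000a + 100b + 10c + d = 5832
Solving the system yields a = 6, b = -2, c = 3, d = 2.
So q(u) = 6u^3 - 2u^2 + 3u + 2.
The constant term is 2.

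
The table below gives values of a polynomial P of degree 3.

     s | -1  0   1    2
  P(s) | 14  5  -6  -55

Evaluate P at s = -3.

Forward differences of the values at s = -1, 0, 1, 2:
  P  : 14  5  -6  -55
  Δ  : -9  -11  -49
  Δ^2: -2  -38
  Δ^3: -36
The third differences are constant, confirming degree 3.
Interpolating (Newton forward form) and evaluating at s = -3 gives P(-3) = 170.

170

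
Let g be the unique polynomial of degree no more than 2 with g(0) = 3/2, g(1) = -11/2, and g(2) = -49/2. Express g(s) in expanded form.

Using the Lagrange interpolation formula with nodes 0, 1, 2:
  L_0(s) = (s - 1)(s - 2) / 2
  L_1(s) = s(s - 2) / -1
  L_2(s) = s(s - 1) / 2
Then g(s) = 3/2·L_0(s) - 11/2·L_1(s) - 49/2·L_2(s).
Expanding and collecting terms gives g(s) = -6s^2 - s + 3/2.
Check: g(1) = -11/2. ✓

g(s) = -6s^2 - s + 3/2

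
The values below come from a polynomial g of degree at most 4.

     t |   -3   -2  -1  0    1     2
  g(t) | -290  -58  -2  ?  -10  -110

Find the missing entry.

The 5 known points determine the degree-4 polynomial uniquely.
Write g(t) = at^4 + bt^3 + ct^2 + dt + e. Substituting each data point gives a linear system:
  81a - 27b + 9c - 3d + e = -290
  16a - 8b + 4c - 2d + e = -58
  a - b + c - d + e = -2
  a + b + c + d + e = -10
  16a + 8b + 4c + 2d + e = -110
Solving the system yields a = -4, b = -3, c = -6, d = -1, e = 4.
So g(t) = -4t^4 - 3t^3 - 6t^2 - t + 4.
Then g(0) = 4.

4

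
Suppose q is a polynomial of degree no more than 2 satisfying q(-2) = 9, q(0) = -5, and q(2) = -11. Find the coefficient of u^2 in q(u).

Write q(u) = au^2 + bu + c. Substituting each data point gives a linear system:
  4a - 2b + c = 9
  c = -5
  4a + 2b + c = -11
Solving the system yields a = 1, b = -5, c = -5.
So q(u) = u² - 5u - 5.
The leading coefficient is 1.

1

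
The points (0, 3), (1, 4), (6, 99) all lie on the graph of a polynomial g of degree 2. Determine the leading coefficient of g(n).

Write g(n) = an^2 + bn + c. Substituting each data point gives a linear system:
  c = 3
  a + b + c = 4
  36a + 6b + c = 99
Solving the system yields a = 3, b = -2, c = 3.
So g(n) = 3n^2 - 2n + 3.
The leading coefficient is 3.

3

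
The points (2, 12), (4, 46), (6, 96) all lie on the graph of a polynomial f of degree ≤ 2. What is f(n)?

f(n) = 2n^2 + 5n - 6

Write f(n) = an^2 + bn + c. Substituting each data point gives a linear system:
  4a + 2b + c = 12
  16a + 4b + c = 46
  36a + 6b + c = 96
Solving the system yields a = 2, b = 5, c = -6.
So f(n) = 2n^2 + 5n - 6.
Check: f(4) = 46. ✓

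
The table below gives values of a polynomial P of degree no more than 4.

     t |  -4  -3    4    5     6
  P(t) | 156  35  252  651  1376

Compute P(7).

Write P(t) = at^4 + bt^3 + ct^2 + dt + e. Substituting each data point gives a linear system:
  256a - 64b + 16c - 4d + e = 156
  81a - 27b + 9c - 3d + e = 35
  256a + 64b + 16c + 4d + e = 252
  625a + 125b + 25c + 5d + e = 651
  1296a + 216b + 36c + 6d + e = 1376
Solving the system yields a = 1, b = 1, c = -3, d = -4, e = -4.
So P(t) = t^4 + t^3 - 3t^2 - 4t - 4.
Then P(7) = 2565.

2565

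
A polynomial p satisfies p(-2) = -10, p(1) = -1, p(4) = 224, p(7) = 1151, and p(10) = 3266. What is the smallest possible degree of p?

Forward differences of the values at s = -2, 1, 4, 7, 10:
  p  : -10  -1  224  1151  3266
  Δ  : 9  225  927  2115
  Δ^2: 216  702  1188
  Δ^3: 486  486
  Δ^4: 0
The third differences are constant (486) and nonzero, while all higher differences vanish, so the minimal degree is 3.

3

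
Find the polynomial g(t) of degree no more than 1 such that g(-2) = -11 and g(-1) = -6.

Write g(t) = at + b. Substituting each data point gives a linear system:
  -2a + b = -11
  -a + b = -6
Solving the system yields a = 5, b = -1.
So g(t) = 5t - 1.
Check: g(-1) = -6. ✓

g(t) = 5t - 1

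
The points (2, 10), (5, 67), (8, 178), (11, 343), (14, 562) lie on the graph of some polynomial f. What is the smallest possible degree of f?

Forward differences of the values at u = 2, 5, 8, 11, 14:
  f  : 10  67  178  343  562
  Δ  : 57  111  165  219
  Δ^2: 54  54  54
  Δ^3: 0  0
  Δ^4: 0
The second differences are constant (54) and nonzero, while all higher differences vanish, so the minimal degree is 2.

2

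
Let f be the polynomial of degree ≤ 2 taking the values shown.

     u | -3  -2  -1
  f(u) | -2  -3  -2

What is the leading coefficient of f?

Write f(u) = au^2 + bu + c. Substituting each data point gives a linear system:
  9a - 3b + c = -2
  4a - 2b + c = -3
  a - b + c = -2
Solving the system yields a = 1, b = 4, c = 1.
So f(u) = u^2 + 4u + 1.
The leading coefficient is 1.

1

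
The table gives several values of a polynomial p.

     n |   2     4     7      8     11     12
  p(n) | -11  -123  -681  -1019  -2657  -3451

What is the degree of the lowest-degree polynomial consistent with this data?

3

Divided differences on the nodes 2, 4, 7, 8, 11, 12:
  order 0: -11  -123  -681  -1019  -2657  -3451
  order 1: -56  -186  -338  -546  -794
  order 2: -26  -38  -52  -62
  order 3: -2  -2  -2
  order 4: 0  0
  order 5: 0
The order-3 divided differences are all -2 (nonzero) and every higher order vanishes, so the data lies on a polynomial of degree exactly 3.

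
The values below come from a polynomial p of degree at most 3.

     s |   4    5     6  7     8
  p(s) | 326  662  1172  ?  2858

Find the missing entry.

1892

On equispaced nodes a degree-3 polynomial has vanishing fourth forward difference, so
  p(4) - 4·p(5) + 6·p(6) - 4·p(7) + p(8) = 0.
Substituting the known values and solving for p(7):
  -4·p(7) = -7568
  p(7) = 1892.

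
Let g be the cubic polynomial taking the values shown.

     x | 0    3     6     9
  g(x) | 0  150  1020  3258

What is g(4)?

328

Write g(x) = ax^3 + bx^2 + cx + d. Substituting each data point gives a linear system:
  d = 0
  27a + 9b + 3c + d = 150
  216a + 36b + 6c + d = 1020
  729a + 81b + 9c + d = 3258
Solving the system yields a = 4, b = 4, c = 2, d = 0.
So g(x) = 4x^3 + 4x^2 + 2x.
Then g(4) = 328.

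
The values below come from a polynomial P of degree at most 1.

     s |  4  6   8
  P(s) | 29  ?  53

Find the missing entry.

The 2 known points determine the degree-1 polynomial uniquely.
Write P(s) = as + b. Substituting each data point gives a linear system:
  4a + b = 29
  8a + b = 53
Solving the system yields a = 6, b = 5.
So P(s) = 6s + 5.
Then P(6) = 41.

41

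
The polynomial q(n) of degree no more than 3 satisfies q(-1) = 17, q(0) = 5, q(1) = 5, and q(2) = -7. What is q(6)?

Write q(n) = an^3 + bn^2 + cn + d. Substituting each data point gives a linear system:
  -a + b - c + d = 17
  d = 5
  a + b + c + d = 5
  8a + 4b + 2c + d = -7
Solving the system yields a = -4, b = 6, c = -2, d = 5.
So q(n) = -4n^3 + 6n^2 - 2n + 5.
Then q(6) = -655.

-655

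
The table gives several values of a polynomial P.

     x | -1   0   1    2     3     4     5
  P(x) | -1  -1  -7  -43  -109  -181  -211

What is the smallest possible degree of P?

Forward differences of the values at x = -1, 0, 1, 2, 3, 4, 5:
  P  : -1  -1  -7  -43  -109  -181  -211
  Δ  : 0  -6  -36  -66  -72  -30
  Δ^2: -6  -30  -30  -6  42
  Δ^3: -24  0  24  48
  Δ^4: 24  24  24
  Δ^5: 0  0
  Δ^6: 0
The fourth differences are constant (24) and nonzero, while all higher differences vanish, so the minimal degree is 4.

4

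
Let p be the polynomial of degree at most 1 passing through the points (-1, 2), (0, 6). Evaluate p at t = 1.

10

Using the Lagrange interpolation formula with nodes -1, 0:
  L_0(t) = t / -1
  L_1(t) = (t + 1) / 1
Then p(t) = 2·L_0(t) + 6·L_1(t).
Expanding and collecting terms gives p(t) = 4t + 6.
Evaluating at t = 1: p(1) = 10.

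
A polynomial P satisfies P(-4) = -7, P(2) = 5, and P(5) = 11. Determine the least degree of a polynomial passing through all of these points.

Divided differences on the nodes -4, 2, 5:
  order 0: -7  5  11
  order 1: 2  2
  order 2: 0
The order-1 divided differences are all 2 (nonzero) and every higher order vanishes, so the data lies on a polynomial of degree exactly 1.

1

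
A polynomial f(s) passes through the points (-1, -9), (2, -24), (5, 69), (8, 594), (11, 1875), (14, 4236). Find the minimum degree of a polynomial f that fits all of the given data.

Forward differences of the values at s = -1, 2, 5, 8, 11, 14:
  f  : -9  -24  69  594  1875  4236
  Δ  : -15  93  525  1281  2361
  Δ^2: 108  432  756  1080
  Δ^3: 324  324  324
  Δ^4: 0  0
  Δ^5: 0
The third differences are constant (324) and nonzero, while all higher differences vanish, so the minimal degree is 3.

3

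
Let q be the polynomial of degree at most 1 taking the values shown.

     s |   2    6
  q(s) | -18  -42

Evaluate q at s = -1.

0

Write q(s) = as + b. Substituting each data point gives a linear system:
  2a + b = -18
  6a + b = -42
Solving the system yields a = -6, b = -6.
So q(s) = -6s - 6.
Then q(-1) = 0.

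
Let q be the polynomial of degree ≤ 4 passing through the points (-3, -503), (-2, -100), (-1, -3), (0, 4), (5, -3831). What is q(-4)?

Write q(n) = an^4 + bn^3 + cn^2 + dn + e. Substituting each data point gives a linear system:
  81a - 27b + 9c - 3d + e = -503
  16a - 8b + 4c - 2d + e = -100
  a - b + c - d + e = -3
  e = 4
  625a + 125b + 25c + 5d + e = -3831
Solving the system yields a = -6, b = 0, c = -3, d = -2, e = 4.
So q(n) = -6n⁴ - 3n² - 2n + 4.
Then q(-4) = -1572.

-1572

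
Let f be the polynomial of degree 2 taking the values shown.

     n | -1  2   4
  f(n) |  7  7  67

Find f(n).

Write f(n) = an^2 + bn + c. Substituting each data point gives a linear system:
  a - b + c = 7
  4a + 2b + c = 7
  16a + 4b + c = 67
Solving the system yields a = 6, b = -6, c = -5.
So f(n) = 6n² - 6n - 5.
Check: f(2) = 7. ✓

f(n) = 6n^2 - 6n - 5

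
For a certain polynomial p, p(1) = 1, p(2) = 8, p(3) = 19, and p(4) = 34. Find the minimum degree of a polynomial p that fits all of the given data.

2

Forward differences of the values at n = 1, 2, 3, 4:
  p  : 1  8  19  34
  Δ  : 7  11  15
  Δ^2: 4  4
  Δ^3: 0
The second differences are constant (4) and nonzero, while all higher differences vanish, so the minimal degree is 2.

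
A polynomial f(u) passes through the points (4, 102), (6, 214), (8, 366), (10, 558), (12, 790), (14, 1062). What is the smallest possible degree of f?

2

Forward differences of the values at u = 4, 6, 8, 10, 12, 14:
  f  : 102  214  366  558  790  1062
  Δ  : 112  152  192  232  272
  Δ^2: 40  40  40  40
  Δ^3: 0  0  0
  Δ^4: 0  0
  Δ^5: 0
The second differences are constant (40) and nonzero, while all higher differences vanish, so the minimal degree is 2.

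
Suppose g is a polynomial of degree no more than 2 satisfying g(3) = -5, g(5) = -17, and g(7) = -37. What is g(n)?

g(n) = -n^2 + 2n - 2

Write g(n) = an^2 + bn + c. Substituting each data point gives a linear system:
  9a + 3b + c = -5
  25a + 5b + c = -17
  49a + 7b + c = -37
Solving the system yields a = -1, b = 2, c = -2.
So g(n) = -n² + 2n - 2.
Check: g(5) = -17. ✓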